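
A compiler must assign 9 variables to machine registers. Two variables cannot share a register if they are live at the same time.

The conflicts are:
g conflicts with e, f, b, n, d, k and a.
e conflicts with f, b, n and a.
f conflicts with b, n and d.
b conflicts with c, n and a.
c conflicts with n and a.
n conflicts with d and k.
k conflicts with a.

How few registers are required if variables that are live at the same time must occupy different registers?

5

g, e, f, b, n all conflict with each other, so at least 5 registers are needed.
5 registers suffice: g=1, e=5, f=4, b=3, c=1, n=2, d=3, k=3, a=2. Every pair that conflicts lands in different registers.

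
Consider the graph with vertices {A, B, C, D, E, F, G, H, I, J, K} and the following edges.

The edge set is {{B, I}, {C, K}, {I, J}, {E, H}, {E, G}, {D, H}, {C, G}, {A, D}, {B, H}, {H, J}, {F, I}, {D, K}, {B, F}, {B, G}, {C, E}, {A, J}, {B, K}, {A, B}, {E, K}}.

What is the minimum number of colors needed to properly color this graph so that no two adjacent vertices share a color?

3

B, F, I are pairwise adjacent, so at least 3 colors are needed.
One proper 3-coloring: A=2, B=1, C=3, D=1, E=1, F=3, G=2, H=2, I=2, J=1, K=2. No two adjacent vertices share a color.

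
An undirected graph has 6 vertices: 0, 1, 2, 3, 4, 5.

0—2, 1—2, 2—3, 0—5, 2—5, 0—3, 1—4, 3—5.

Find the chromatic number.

4

0, 2, 3, 5 are pairwise adjacent (a clique of size 4), so at least 4 colors are needed.
4 colors suffice: color red → {2, 4}; color blue → {1, 5}; color green → {3}; color yellow → {0}. Each edge has distinct colors on its endpoints.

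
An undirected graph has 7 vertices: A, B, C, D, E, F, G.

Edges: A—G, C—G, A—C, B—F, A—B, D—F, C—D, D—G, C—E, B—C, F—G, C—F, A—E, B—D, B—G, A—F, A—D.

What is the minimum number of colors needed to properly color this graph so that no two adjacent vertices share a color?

A, B, C, D, F, G are mutually adjacent (a clique of size 6), so at least 6 colors are needed.
A valid assignment using 6 colors: A=1, B=3, C=2, D=4, E=3, F=6, G=5. Every edge joins two different colors.

6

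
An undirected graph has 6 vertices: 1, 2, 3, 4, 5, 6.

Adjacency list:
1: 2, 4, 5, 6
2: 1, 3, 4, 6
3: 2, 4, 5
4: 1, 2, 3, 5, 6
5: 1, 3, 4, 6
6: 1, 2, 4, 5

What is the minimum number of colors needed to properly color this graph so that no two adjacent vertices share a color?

4

1, 4, 5, 6 are mutually adjacent (a clique of size 4), so at least 4 colors are needed.
A valid assignment using 4 colors: 1=d, 2=b, 3=c, 4=a, 5=b, 6=c. Each edge has distinct colors on its endpoints.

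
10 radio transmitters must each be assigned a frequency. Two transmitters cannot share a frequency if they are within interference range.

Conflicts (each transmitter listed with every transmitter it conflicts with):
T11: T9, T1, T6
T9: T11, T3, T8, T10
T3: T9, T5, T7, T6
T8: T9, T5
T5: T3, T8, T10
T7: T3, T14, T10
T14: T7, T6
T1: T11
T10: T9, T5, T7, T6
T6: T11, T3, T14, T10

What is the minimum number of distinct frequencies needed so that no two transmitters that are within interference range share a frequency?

T3 and T6 conflict, so at least 2 frequencies are needed.
2 frequencies suffice: frequency 1 → {T11, T3, T8, T14, T10}; frequency 2 → {T9, T5, T7, T1, T6}. Each listed conflict is separated.

2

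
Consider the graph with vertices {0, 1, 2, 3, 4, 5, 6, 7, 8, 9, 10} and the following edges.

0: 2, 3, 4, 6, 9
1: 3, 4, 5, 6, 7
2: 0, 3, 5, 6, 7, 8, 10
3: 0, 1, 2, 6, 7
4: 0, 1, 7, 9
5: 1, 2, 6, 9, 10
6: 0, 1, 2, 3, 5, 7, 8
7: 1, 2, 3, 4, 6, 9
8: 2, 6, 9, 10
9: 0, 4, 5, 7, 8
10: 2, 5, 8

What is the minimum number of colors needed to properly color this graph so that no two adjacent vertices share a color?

0, 2, 3, 6 form a clique, so at least 4 colors are needed.
4 colors suffice: 0=c, 1=b, 2=b, 3=d, 4=d, 5=c, 6=a, 7=c, 8=c, 9=a, 10=a. Every edge joins two different colors.

4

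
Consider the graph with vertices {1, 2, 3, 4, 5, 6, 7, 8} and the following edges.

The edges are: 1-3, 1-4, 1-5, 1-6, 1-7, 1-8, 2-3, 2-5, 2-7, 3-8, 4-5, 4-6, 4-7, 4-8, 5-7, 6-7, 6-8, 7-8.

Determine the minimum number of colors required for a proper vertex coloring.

1, 4, 6, 7, 8 are mutually adjacent (a clique of size 5), so at least 5 colors are needed.
5 colors suffice: color red → {3, 7}; color blue → {1, 2}; color green → {5, 8}; color yellow → {4}; color purple → {6}. Every edge joins two different colors.

5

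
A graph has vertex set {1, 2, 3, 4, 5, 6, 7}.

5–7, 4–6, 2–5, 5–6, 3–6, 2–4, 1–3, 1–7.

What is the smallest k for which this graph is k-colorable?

The cycle 6-5-7-1-3-6 has odd length 5, so it cannot be 2-colored; at least 3 colors are needed.
3 colors suffice: color red → {3, 4, 5}; color blue → {2, 6, 7}; color green → {1}. Every edge joins two different colors.

3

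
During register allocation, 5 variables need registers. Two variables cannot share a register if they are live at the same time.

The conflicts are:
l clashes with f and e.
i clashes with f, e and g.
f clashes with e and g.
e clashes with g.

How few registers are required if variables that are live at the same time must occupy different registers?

i, f, e, g are mutually in conflict, so at least 4 registers are needed.
4 registers suffice: register 1 → {e}; register 2 → {f}; register 3 → {l, g}; register 4 → {i}. No two conflicting variables share a register.

4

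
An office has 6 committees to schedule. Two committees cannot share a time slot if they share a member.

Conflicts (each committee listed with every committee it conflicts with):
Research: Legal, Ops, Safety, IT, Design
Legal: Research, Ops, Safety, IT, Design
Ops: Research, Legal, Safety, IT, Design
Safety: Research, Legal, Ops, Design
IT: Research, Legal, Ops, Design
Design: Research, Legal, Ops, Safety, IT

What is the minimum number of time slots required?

Research, Legal, Ops, Safety, Design all conflict with each other, so at least 5 time slots are needed.
5 time slots suffice: time slot 1 → {Legal}; time slot 2 → {Design}; time slot 3 → {Research}; time slot 4 → {Ops}; time slot 5 → {Safety, IT}. Each listed conflict is separated.

5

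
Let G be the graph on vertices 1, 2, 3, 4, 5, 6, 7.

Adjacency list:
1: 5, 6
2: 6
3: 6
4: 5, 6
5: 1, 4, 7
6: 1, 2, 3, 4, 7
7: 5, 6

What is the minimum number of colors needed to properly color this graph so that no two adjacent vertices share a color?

2

2 and 6 are adjacent, so at least 2 colors are needed.
One proper 2-coloring: 1=b, 2=b, 3=b, 4=b, 5=a, 6=a, 7=b. Each edge has distinct colors on its endpoints.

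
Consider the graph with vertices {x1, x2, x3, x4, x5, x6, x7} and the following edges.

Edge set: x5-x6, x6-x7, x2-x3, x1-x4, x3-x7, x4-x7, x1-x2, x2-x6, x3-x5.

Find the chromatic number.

The cycle x1-x2-x3-x7-x4-x1 has odd length 5, so it cannot be 2-colored; at least 3 colors are needed.
3 colors suffice: color 1 → {x1, x3, x6}; color 2 → {x2, x5, x7}; color 3 → {x4}. Each edge has distinct colors on its endpoints.

3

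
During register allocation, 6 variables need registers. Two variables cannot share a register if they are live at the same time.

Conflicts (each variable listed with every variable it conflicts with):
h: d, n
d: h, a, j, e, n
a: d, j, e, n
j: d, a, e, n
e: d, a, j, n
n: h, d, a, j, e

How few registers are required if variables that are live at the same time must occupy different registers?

5

d, a, j, e, n are mutually in conflict, so at least 5 registers are needed.
5 registers suffice: h=3, d=2, a=5, j=4, e=3, n=1. Each listed conflict is separated.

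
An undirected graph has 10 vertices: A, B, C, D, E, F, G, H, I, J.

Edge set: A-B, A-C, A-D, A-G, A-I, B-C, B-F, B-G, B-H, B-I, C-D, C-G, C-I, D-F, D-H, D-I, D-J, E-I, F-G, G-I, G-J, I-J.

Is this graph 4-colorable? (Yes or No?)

A, B, C, G, I are pairwise adjacent (a clique of size 5), so at least 5 colors are needed.
So 4 colors are not enough.

No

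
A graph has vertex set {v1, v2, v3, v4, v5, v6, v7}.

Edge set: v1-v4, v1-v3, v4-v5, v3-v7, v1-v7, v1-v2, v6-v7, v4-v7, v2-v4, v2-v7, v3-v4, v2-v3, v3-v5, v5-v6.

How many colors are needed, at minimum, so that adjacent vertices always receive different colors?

5

v1, v2, v3, v4, v7 are pairwise adjacent (a clique of size 5), so at least 5 colors are needed.
5 colors suffice: color red → {v5, v7}; color blue → {v3, v6}; color green → {v4}; color yellow → {v1}; color purple → {v2}. Each edge has distinct colors on its endpoints.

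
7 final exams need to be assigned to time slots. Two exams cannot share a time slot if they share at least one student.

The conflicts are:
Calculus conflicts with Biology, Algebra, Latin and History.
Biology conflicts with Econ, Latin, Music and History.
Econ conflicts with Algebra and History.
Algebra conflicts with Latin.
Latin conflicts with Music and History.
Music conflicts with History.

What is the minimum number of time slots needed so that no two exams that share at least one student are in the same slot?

Biology, Latin, Music, History all conflict with each other, so at least 4 time slots are needed.
4 time slots suffice: time slot 1 → {Biology, Algebra}; time slot 2 → {Econ, Latin}; time slot 3 → {History}; time slot 4 → {Calculus, Music}. No two conflicting exams share a time slot.

4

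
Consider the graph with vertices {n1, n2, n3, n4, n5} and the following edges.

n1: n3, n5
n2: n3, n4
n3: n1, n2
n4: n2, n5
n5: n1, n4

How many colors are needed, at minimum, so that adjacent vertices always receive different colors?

The cycle n4-n2-n3-n1-n5-n4 has odd length 5, so it cannot be 2-colored; at least 3 colors are needed.
3 colors suffice: n1=2, n2=2, n3=1, n4=3, n5=1. Each edge has distinct colors on its endpoints.

3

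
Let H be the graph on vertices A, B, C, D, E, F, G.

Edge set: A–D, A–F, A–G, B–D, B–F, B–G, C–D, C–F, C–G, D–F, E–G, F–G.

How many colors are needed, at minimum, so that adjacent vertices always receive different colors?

3

C, D, F are pairwise adjacent, so at least 3 colors are needed.
3 colors suffice: color red → {E, F}; color blue → {D, G}; color green → {A, B, C}. No two adjacent vertices share a color.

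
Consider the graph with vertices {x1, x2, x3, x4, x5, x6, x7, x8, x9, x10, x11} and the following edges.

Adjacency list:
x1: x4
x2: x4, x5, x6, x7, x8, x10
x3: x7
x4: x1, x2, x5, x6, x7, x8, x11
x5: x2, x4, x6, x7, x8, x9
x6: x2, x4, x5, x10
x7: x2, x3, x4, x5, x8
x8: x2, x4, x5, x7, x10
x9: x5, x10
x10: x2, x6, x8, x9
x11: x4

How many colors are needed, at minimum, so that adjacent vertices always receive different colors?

x2, x4, x5, x7, x8 are mutually adjacent (a clique of size 5), so at least 5 colors are needed.
One proper 5-coloring: x1=2, x2=2, x3=1, x4=1, x5=3, x6=4, x7=5, x8=4, x9=2, x10=1, x11=2. Every edge joins two different colors.

5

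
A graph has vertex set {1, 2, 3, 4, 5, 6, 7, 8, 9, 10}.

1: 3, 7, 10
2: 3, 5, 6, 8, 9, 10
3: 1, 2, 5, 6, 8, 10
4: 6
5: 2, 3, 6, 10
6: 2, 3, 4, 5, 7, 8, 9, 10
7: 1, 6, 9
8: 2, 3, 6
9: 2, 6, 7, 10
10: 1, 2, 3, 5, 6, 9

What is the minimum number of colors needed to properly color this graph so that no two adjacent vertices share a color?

2, 3, 5, 6, 10 are pairwise adjacent (a clique of size 5), so at least 5 colors are needed.
5 colors suffice: color a → {1, 6}; color b → {2, 4, 7}; color c → {3, 9}; color d → {8, 10}; color e → {5}. No two adjacent vertices share a color.

5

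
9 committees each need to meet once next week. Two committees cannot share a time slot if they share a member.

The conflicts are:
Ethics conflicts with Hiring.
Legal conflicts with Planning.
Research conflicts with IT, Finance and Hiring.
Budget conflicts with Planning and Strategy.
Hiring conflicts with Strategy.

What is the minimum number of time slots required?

2

Research and Finance conflict, so at least 2 time slots are needed.
A valid assignment using 2 time slots: Ethics=2, Legal=1, Research=2, Budget=1, IT=1, Finance=1, Hiring=1, Planning=2, Strategy=2. Each listed conflict is separated.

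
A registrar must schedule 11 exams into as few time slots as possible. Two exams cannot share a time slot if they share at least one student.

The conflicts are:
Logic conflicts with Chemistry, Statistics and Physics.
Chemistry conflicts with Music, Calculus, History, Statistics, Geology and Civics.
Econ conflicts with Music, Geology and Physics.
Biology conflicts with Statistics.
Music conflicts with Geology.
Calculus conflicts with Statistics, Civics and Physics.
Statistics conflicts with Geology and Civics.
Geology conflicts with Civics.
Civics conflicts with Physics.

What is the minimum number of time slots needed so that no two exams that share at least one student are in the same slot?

Chemistry, Calculus, Statistics, Civics are mutually in conflict, so at least 4 time slots are needed.
4 time slots suffice: Logic=3, Chemistry=1, Econ=4, Biology=1, Music=2, Calculus=3, History=2, Statistics=2, Geology=3, Civics=4, Physics=1. Each listed conflict is separated.

4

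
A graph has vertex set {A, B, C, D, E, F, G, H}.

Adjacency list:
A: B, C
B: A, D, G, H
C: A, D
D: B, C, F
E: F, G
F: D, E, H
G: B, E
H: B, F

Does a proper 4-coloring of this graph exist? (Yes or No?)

Yes

The chromatic number is 3. The cycle G-B-H-F-E-G has odd length 5, so it cannot be 2-colored; at least 3 colors are needed.
3 colors suffice: color 1 → {B, C, F}; color 2 → {A, D, G, H}; color 3 → {E}.
Since 4 ≥ 3, a proper 4-coloring certainly exists.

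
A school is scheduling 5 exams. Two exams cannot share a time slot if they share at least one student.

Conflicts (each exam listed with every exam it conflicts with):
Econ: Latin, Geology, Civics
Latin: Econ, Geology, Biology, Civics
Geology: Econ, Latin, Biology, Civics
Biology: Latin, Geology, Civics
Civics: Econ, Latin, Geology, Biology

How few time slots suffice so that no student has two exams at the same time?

Econ, Latin, Geology, Civics all conflict with each other, so at least 4 time slots are needed.
4 time slots suffice: Econ=4, Latin=2, Geology=1, Biology=4, Civics=3. No two conflicting exams share a time slot.

4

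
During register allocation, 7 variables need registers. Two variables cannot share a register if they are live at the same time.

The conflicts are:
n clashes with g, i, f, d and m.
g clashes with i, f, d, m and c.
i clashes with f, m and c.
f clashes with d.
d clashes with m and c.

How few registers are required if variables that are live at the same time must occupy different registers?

4

n, g, f, d pairwise conflict, so at least 4 registers are needed.
Using 4 registers: n=3, g=1, i=2, f=4, d=2, m=4, c=3. Every pair that conflicts lands in different registers.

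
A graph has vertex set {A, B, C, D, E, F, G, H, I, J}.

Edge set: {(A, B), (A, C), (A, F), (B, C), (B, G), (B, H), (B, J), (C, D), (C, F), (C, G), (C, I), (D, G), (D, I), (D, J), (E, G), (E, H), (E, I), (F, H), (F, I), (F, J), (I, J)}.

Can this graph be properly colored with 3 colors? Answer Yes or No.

The chromatic number is 3. C, D, I form a triangle, so at least 3 colors are needed.
A valid assignment using 3 colors: A=3, B=2, C=1, D=2, E=1, F=2, G=3, H=3, I=3, J=1.
That is already a proper 3-coloring.

Yes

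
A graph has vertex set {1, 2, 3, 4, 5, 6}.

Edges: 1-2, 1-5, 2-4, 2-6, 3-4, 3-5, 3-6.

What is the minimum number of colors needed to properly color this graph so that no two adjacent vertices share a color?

3

The cycle 1-2-4-3-5-1 has odd length 5, so it cannot be 2-colored; at least 3 colors are needed.
One proper 3-coloring: 1=blue, 2=red, 3=red, 4=blue, 5=green, 6=blue. No two adjacent vertices share a color.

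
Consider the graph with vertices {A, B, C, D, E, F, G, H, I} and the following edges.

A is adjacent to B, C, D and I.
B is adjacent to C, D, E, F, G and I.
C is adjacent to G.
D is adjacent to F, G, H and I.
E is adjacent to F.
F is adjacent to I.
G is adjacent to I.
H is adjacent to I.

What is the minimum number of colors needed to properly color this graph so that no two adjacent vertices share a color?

4

A, B, D, I are pairwise adjacent (a clique of size 4), so at least 4 colors are needed.
A valid assignment using 4 colors: A=4, B=1, C=2, D=3, E=2, F=4, G=4, H=1, I=2. Each edge has distinct colors on its endpoints.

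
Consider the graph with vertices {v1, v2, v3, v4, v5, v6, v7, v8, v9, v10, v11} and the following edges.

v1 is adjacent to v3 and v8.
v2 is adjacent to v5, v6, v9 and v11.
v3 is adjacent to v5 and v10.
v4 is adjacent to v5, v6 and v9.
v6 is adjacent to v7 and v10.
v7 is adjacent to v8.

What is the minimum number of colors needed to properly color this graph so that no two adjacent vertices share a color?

The cycle v5-v2-v6-v10-v3-v5 has odd length 5, so it cannot be 2-colored; at least 3 colors are needed.
3 colors suffice: color 1 → {v3, v6, v8, v9, v11}; color 2 → {v1, v2, v4, v7, v10}; color 3 → {v5}. No two adjacent vertices share a color.

3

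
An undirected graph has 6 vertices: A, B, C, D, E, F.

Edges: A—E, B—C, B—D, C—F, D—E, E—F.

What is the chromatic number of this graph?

3

The cycle F-C-B-D-E-F has odd length 5, so it cannot be 2-colored; at least 3 colors are needed.
One proper 3-coloring: A=blue, B=red, C=blue, D=blue, E=red, F=green. Each edge has distinct colors on its endpoints.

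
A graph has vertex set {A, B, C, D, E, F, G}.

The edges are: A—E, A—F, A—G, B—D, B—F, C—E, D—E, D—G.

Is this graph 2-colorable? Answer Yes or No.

No

The cycle B-F-A-G-D-B has odd length 5, so it cannot be 2-colored; at least 3 colors are needed.
So 2 colors are not enough.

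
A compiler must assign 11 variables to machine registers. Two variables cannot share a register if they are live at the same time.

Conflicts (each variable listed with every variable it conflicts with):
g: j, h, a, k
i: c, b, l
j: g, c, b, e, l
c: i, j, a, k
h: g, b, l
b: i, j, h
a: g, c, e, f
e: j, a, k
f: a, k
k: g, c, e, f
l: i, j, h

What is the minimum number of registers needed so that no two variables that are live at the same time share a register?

h and b conflict, so at least 2 registers are needed.
2 registers suffice: register 1 → {i, j, h, a, k}; register 2 → {g, c, b, e, f, l}. No two conflicting variables share a register.

2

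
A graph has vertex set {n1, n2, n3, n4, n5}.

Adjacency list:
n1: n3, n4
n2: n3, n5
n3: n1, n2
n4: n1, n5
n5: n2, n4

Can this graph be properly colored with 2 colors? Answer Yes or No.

No

The cycle n2-n3-n1-n4-n5-n2 has odd length 5, so it cannot be 2-colored; at least 3 colors are needed.
So 2 colors are not enough.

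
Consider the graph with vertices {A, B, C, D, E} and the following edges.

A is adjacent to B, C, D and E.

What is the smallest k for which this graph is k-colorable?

A and D are adjacent, so at least 2 colors are needed.
2 colors suffice: A=1, B=2, C=2, D=2, E=2. No two adjacent vertices share a color.

2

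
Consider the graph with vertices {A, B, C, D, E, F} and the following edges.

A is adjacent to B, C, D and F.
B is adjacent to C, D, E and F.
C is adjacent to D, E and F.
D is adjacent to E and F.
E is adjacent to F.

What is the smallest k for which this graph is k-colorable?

5

A, B, C, D, F are pairwise adjacent (a clique of size 5), so at least 5 colors are needed.
5 colors suffice: color red → {C}; color blue → {D}; color green → {F}; color yellow → {B}; color purple → {A, E}. Each edge has distinct colors on its endpoints.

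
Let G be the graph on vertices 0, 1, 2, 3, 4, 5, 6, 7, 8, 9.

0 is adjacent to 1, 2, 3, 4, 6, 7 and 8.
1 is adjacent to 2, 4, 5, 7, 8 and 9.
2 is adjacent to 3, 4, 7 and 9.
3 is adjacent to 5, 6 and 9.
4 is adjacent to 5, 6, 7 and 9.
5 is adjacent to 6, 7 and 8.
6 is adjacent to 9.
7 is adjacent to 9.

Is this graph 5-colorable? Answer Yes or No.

The chromatic number is 5. 1, 2, 4, 7, 9 are mutually adjacent (a clique of size 5), so at least 5 colors are needed.
One proper 5-coloring: 0=green, 1=red, 2=yellow, 3=blue, 4=blue, 5=green, 6=red, 7=purple, 8=blue, 9=green.
That is already a proper 5-coloring.

Yes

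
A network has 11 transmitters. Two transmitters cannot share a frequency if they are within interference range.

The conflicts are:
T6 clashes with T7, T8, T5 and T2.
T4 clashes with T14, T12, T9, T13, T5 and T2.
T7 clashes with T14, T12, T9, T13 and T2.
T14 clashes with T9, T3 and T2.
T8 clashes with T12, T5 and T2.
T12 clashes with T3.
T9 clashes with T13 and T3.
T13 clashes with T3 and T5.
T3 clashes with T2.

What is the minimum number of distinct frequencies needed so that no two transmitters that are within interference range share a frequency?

3

T6, T7, T2 all conflict with each other, so at least 3 frequencies are needed.
3 frequencies suffice: frequency 1 → {T4, T7, T8, T3}; frequency 2 → {T12, T9, T5, T2}; frequency 3 → {T6, T14, T13}. Every pair that conflicts lands in different frequencies.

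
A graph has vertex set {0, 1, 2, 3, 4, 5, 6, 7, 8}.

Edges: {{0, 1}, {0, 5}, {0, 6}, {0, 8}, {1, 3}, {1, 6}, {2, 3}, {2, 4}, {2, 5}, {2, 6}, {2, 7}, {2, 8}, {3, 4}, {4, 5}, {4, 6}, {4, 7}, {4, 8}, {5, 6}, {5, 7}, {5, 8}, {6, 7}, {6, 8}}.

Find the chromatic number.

2, 4, 5, 6, 7 are mutually adjacent (a clique of size 5), so at least 5 colors are needed.
5 colors suffice: color a → {3, 6}; color b → {1, 5}; color c → {0, 4}; color d → {2}; color e → {7, 8}. Each edge has distinct colors on its endpoints.

5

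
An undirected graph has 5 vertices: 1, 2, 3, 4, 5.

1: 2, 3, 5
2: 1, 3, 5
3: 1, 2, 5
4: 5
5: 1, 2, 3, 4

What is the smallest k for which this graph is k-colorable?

4

1, 2, 3, 5 are mutually adjacent (a clique of size 4), so at least 4 colors are needed.
4 colors suffice: color red → {5}; color blue → {2, 4}; color green → {1}; color yellow → {3}. No two adjacent vertices share a color.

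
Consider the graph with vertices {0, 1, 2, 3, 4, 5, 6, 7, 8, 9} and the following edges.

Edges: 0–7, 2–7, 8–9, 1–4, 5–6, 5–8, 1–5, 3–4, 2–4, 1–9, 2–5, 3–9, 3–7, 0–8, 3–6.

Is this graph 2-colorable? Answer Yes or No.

No

The cycle 8-0-7-3-9-8 has odd length 5, so it cannot be 2-colored; at least 3 colors are needed.
So 2 colors are not enough.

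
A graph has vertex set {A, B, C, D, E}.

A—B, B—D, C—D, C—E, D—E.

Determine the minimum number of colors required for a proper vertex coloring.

C, D, E are pairwise adjacent, so at least 3 colors are needed.
3 colors suffice: color red → {A, D}; color blue → {B, C}; color green → {E}. Every edge joins two different colors.

3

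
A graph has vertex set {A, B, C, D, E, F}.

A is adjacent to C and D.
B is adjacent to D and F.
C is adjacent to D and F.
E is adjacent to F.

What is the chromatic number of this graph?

3

A, C, D are mutually adjacent, so at least 3 colors are needed.
3 colors suffice: color 1 → {D, F}; color 2 → {B, C, E}; color 3 → {A}. Each edge has distinct colors on its endpoints.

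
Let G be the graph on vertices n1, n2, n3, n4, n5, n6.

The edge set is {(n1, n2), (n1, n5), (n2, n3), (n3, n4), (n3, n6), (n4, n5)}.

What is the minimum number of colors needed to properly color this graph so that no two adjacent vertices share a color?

3

The cycle n2-n1-n5-n4-n3-n2 has odd length 5, so it cannot be 2-colored; at least 3 colors are needed.
3 colors suffice: color 1 → {n3, n5}; color 2 → {n2, n4, n6}; color 3 → {n1}. No two adjacent vertices share a color.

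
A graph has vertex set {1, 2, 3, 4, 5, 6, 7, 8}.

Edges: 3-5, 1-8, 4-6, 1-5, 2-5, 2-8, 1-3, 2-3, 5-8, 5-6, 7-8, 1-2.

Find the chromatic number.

4

1, 2, 3, 5 form a clique, so at least 4 colors are needed.
4 colors suffice: color a → {4, 5, 7}; color b → {2, 6}; color c → {1}; color d → {3, 8}. Every edge joins two different colors.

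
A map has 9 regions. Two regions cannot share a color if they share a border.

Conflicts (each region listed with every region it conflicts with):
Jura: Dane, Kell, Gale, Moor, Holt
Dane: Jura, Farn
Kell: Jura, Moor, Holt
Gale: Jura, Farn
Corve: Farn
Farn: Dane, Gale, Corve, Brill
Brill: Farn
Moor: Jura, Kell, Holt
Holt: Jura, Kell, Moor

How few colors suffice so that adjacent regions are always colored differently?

Jura, Kell, Moor, Holt pairwise conflict, so at least 4 colors are needed.
4 colors suffice: Jura=1, Dane=2, Kell=4, Gale=2, Corve=2, Farn=1, Brill=2, Moor=3, Holt=2. Each listed conflict is separated.

4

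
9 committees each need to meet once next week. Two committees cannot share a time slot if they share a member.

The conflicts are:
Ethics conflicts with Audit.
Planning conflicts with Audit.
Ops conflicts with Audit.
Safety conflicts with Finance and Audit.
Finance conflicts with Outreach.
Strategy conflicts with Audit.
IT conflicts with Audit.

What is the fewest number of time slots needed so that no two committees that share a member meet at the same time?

2

Strategy and Audit conflict, so at least 2 time slots are needed.
Using 2 time slots: Ethics=2, Planning=2, Ops=2, Safety=2, Finance=1, Strategy=2, IT=2, Outreach=2, Audit=1. No two conflicting committees share a time slot.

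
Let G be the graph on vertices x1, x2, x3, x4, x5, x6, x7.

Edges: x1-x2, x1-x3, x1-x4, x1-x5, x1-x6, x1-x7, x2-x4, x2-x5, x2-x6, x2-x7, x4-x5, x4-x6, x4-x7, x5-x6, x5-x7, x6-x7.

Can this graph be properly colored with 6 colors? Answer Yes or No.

Yes

The chromatic number is 6. x1, x2, x4, x5, x6, x7 form a clique, so at least 6 colors are needed.
6 colors suffice: color 1 → {x1}; color 2 → {x3, x5}; color 3 → {x6}; color 4 → {x2}; color 5 → {x4}; color 6 → {x7}.
That is already a proper 6-coloring.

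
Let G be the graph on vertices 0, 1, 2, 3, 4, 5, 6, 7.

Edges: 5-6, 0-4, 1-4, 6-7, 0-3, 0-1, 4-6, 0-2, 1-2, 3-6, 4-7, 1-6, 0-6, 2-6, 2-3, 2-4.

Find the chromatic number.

0, 1, 2, 4, 6 are pairwise adjacent (a clique of size 5), so at least 5 colors are needed.
A valid assignment using 5 colors: 0=green, 1=purple, 2=blue, 3=yellow, 4=yellow, 5=blue, 6=red, 7=blue. Each edge has distinct colors on its endpoints.

5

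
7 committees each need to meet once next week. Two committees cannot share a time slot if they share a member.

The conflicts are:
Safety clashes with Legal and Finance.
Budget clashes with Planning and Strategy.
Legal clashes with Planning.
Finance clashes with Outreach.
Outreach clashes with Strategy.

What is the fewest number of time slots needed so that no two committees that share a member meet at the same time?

3

The cycle Finance-Safety-Legal-Planning-Budget-Strategy-Outreach-Finance has odd length 7, so it cannot be 2-colored; at least 3 time slots are needed.
3 time slots suffice: time slot 1 → {Safety, Planning, Strategy}; time slot 2 → {Budget, Legal, Outreach}; time slot 3 → {Finance}. Each listed conflict is separated.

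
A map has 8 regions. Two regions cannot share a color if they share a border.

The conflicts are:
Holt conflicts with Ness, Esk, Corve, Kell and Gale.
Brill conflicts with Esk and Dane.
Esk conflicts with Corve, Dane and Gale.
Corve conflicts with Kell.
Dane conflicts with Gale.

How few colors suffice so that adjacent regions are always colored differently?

3

Holt, Corve, Kell all conflict with each other, so at least 3 colors are needed.
3 colors suffice: color 1 → {Ness, Esk, Kell}; color 2 → {Holt, Dane}; color 3 → {Brill, Corve, Gale}. Each listed conflict is separated.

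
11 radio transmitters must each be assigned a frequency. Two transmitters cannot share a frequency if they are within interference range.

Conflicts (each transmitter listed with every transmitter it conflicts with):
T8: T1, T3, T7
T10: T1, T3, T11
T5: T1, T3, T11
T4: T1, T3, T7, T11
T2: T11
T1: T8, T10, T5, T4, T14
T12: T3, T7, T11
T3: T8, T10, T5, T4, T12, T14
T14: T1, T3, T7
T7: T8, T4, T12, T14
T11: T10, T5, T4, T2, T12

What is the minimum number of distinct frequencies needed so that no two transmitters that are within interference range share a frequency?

2

T2 and T11 conflict, so at least 2 frequencies are needed.
Using 2 frequencies: T8=2, T10=2, T5=2, T4=2, T2=2, T1=1, T12=2, T3=1, T14=2, T7=1, T11=1. Every pair that conflicts lands in different frequencies.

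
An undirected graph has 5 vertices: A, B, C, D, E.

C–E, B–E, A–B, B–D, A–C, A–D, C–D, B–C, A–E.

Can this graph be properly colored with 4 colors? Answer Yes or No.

Yes

The chromatic number is 4. A, B, C, E form a clique, so at least 4 colors are needed.
One proper 4-coloring: A=1, B=2, C=3, D=4, E=4.
That is already a proper 4-coloring.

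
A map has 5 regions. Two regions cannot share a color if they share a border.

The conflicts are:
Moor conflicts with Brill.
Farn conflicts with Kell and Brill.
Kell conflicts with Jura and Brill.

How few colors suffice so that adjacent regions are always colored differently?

Farn, Kell, Brill pairwise conflict, so at least 3 colors are needed.
3 colors suffice: Moor=2, Farn=3, Kell=2, Jura=1, Brill=1. No two conflicting regions share a color.

3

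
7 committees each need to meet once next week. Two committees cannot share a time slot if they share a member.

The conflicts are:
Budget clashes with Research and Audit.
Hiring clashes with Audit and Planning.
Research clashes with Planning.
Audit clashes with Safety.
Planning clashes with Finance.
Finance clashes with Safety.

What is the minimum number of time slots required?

The cycle Finance-Planning-Hiring-Audit-Safety-Finance has odd length 5, so it cannot be 2-colored; at least 3 time slots are needed.
3 time slots suffice: time slot 1 → {Audit, Planning}; time slot 2 → {Hiring, Research, Finance}; time slot 3 → {Budget, Safety}. Each listed conflict is separated.

3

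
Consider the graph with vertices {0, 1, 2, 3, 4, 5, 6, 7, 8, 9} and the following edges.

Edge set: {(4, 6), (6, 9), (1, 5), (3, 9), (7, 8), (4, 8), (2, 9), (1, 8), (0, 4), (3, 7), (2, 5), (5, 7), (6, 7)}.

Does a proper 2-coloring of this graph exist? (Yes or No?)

The cycle 5-7-6-9-2-5 has odd length 5, so it cannot be 2-colored; at least 3 colors are needed.
So 2 colors are not enough.

No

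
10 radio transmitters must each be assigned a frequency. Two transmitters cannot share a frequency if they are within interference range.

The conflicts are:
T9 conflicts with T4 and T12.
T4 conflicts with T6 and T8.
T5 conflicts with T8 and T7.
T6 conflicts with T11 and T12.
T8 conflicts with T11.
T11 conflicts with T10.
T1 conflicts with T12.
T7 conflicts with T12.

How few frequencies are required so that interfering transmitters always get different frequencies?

2

T9 and T12 conflict, so at least 2 frequencies are needed.
2 frequencies suffice: frequency 1 → {T4, T5, T11, T12}; frequency 2 → {T9, T6, T8, T1, T7, T10}. Each listed conflict is separated.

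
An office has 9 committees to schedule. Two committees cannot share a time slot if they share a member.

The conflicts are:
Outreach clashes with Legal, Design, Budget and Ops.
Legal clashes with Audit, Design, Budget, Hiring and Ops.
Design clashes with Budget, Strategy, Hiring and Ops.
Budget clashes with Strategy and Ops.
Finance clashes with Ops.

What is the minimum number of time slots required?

Outreach, Legal, Design, Budget, Ops are mutually in conflict, so at least 5 time slots are needed.
5 time slots suffice: time slot 1 → {Legal, Strategy, Finance}; time slot 2 → {Audit, Design}; time slot 3 → {Budget, Hiring}; time slot 4 → {Ops}; time slot 5 → {Outreach}. Each listed conflict is separated.

5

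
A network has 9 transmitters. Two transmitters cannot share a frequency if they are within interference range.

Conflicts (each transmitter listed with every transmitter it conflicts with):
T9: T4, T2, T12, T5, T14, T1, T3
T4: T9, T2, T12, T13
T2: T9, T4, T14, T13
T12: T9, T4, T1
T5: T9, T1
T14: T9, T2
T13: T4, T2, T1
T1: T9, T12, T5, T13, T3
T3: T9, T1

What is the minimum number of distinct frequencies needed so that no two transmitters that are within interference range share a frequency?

3

T4, T2, T13 all conflict with each other, so at least 3 frequencies are needed.
Using 3 frequencies: T9=1, T4=2, T2=3, T12=3, T5=3, T14=2, T13=1, T1=2, T3=3. No two conflicting transmitters share a frequency.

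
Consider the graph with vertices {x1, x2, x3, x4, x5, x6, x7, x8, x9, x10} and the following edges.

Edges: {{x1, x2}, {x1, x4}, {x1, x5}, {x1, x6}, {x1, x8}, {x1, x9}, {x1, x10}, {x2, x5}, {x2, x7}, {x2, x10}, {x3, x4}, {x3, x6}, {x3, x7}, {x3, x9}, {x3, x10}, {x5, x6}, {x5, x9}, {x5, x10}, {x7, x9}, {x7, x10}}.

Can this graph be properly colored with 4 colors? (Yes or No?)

The chromatic number is 4. x1, x2, x5, x10 form a clique, so at least 4 colors are needed.
4 colors suffice: color 1 → {x1, x3}; color 2 → {x4, x5, x7, x8}; color 3 → {x6, x9, x10}; color 4 → {x2}.
That is already a proper 4-coloring.

Yes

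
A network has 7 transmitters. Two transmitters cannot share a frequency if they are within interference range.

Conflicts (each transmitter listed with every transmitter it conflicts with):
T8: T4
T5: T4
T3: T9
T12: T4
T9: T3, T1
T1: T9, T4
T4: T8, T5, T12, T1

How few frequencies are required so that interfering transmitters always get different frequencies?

2

T1 and T4 conflict, so at least 2 frequencies are needed.
2 frequencies suffice: frequency 1 → {T9, T4}; frequency 2 → {T8, T5, T3, T12, T1}. Each listed conflict is separated.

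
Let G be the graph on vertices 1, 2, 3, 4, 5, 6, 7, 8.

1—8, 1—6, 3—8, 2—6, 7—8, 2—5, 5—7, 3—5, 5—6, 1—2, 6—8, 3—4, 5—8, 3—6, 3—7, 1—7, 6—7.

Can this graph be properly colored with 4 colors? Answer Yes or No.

No

3, 5, 6, 7, 8 are mutually adjacent (a clique of size 5), so at least 5 colors are needed.
So 4 colors are not enough.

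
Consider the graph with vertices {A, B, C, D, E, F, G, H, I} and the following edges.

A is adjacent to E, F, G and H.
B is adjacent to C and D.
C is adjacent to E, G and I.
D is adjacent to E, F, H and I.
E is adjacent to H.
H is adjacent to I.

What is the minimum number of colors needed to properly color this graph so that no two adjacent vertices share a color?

3

D, H, I are mutually adjacent, so at least 3 colors are needed.
3 colors suffice: A=1, B=2, C=1, D=1, E=3, F=2, G=2, H=2, I=3. Every edge joins two different colors.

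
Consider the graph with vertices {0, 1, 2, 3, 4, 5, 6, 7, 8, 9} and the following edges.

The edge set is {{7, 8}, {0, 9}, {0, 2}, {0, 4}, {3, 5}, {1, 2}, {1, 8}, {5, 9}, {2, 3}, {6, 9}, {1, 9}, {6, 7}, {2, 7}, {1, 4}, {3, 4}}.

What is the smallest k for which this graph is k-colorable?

The cycle 9-0-2-7-6-9 has odd length 5, so it cannot be 2-colored; at least 3 colors are needed.
3 colors suffice: color red → {2, 4, 8, 9}; color blue → {0, 1, 3, 7}; color green → {5, 6}. Every edge joins two different colors.

3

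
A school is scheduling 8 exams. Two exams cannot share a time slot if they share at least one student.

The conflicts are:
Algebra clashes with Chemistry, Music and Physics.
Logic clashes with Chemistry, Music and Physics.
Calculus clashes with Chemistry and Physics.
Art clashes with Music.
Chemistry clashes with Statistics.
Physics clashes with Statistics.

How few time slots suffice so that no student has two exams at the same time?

Algebra and Physics conflict, so at least 2 time slots are needed.
A valid assignment using 2 time slots: Algebra=2, Logic=2, Calculus=2, Art=2, Chemistry=1, Music=1, Physics=1, Statistics=2. Each listed conflict is separated.

2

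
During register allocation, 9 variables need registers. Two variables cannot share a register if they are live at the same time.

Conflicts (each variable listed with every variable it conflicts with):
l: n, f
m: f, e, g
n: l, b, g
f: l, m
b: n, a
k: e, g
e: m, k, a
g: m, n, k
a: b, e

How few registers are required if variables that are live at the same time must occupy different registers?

3

The cycle l-n-g-m-f-l has odd length 5, so it cannot be 2-colored; at least 3 registers are needed.
3 registers suffice: register 1 → {l, b, e, g}; register 2 → {m, n, k, a}; register 3 → {f}. No two conflicting variables share a register.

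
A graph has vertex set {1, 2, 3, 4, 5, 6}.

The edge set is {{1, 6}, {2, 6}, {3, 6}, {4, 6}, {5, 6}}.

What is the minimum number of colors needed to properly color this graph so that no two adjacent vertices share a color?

2

1 and 6 are adjacent, so at least 2 colors are needed.
2 colors suffice: color red → {6}; color blue → {1, 2, 3, 4, 5}. No two adjacent vertices share a color.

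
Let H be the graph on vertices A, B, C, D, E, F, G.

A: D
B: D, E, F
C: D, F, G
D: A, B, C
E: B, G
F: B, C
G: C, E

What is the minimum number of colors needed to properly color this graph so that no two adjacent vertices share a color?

The cycle F-C-G-E-B-F has odd length 5, so it cannot be 2-colored; at least 3 colors are needed.
One proper 3-coloring: A=red, B=red, C=red, D=blue, E=green, F=blue, G=blue. Each edge has distinct colors on its endpoints.

3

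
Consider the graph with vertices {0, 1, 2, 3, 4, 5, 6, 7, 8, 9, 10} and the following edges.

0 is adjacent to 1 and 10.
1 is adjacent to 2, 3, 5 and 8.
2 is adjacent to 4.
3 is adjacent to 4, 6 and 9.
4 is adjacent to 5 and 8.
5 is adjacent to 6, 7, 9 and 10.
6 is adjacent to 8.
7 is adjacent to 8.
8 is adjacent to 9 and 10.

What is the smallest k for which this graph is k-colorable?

1 and 2 are adjacent, so at least 2 colors are needed.
2 colors suffice: 0=red, 1=blue, 2=red, 3=red, 4=blue, 5=red, 6=blue, 7=blue, 8=red, 9=blue, 10=blue. No two adjacent vertices share a color.

2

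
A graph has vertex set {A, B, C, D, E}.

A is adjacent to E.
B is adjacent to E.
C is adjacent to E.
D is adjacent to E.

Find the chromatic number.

2

B and E are adjacent, so at least 2 colors are needed.
One proper 2-coloring: A=2, B=2, C=2, D=2, E=1. Every edge joins two different colors.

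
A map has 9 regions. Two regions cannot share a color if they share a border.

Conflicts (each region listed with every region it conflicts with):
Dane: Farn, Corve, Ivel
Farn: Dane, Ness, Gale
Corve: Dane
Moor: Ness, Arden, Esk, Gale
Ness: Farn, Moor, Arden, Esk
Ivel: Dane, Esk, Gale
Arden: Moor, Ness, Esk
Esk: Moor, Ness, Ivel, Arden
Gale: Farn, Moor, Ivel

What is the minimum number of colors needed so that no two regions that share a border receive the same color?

4

Moor, Ness, Arden, Esk all conflict with each other, so at least 4 colors are needed.
4 colors suffice: color 1 → {Dane, Ness, Gale}; color 2 → {Farn, Corve, Esk}; color 3 → {Moor, Ivel}; color 4 → {Arden}. No two conflicting regions share a color.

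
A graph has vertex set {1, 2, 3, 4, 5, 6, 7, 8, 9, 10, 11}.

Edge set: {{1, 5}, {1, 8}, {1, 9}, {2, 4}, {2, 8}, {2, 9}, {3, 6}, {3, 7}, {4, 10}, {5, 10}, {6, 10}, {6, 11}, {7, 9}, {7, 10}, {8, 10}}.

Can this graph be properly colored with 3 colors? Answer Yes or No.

Yes

The chromatic number is 3. The cycle 10-5-1-9-7-10 has odd length 5, so it cannot be 2-colored; at least 3 colors are needed.
A valid assignment using 3 colors: 1=a, 2=a, 3=a, 4=b, 5=b, 6=b, 7=b, 8=b, 9=c, 10=a, 11=a.
That is already a proper 3-coloring.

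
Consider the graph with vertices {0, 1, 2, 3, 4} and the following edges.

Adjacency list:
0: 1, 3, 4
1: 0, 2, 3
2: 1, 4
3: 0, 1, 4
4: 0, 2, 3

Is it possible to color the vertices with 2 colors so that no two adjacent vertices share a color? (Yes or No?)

No

0, 1, 3 are pairwise adjacent, so at least 3 colors are needed.
So 2 colors are not enough.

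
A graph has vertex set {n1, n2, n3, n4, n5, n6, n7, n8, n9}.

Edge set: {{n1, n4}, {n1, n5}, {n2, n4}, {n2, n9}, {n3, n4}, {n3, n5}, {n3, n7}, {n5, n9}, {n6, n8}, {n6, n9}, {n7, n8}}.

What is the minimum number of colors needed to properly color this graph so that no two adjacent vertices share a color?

The cycle n2-n4-n3-n5-n9-n2 has odd length 5, so it cannot be 2-colored; at least 3 colors are needed.
3 colors suffice: color 1 → {n1, n3, n8, n9}; color 2 → {n4, n5, n6, n7}; color 3 → {n2}. Each edge has distinct colors on its endpoints.

3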